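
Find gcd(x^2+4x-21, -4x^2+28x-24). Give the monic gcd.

1

Repeated division with remainder:
  x^2+4x-21 = (-1/4)(-4x^2+28x-24) + (11x-27)
  -4x^2+28x-24 = (-(4/11)x+200/121)(11x-27) + (2496/121)
  11x-27 = ((1331/2496)x-1089/832)(2496/121) + (0)
The last nonzero remainder is the constant 2496/121, so the polynomials are coprime and gcd = 1.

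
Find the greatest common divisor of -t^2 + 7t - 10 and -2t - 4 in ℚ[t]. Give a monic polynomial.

Apply the Euclidean algorithm:
  -t^2 + 7t - 10 = ((1/2)t - 9/2)(-2t - 4) + (-28)
  -2t - 4 = ((1/14)t + 1/7)(-28) + (0)
The last nonzero remainder is the constant -28, so the polynomials are coprime and gcd = 1.

1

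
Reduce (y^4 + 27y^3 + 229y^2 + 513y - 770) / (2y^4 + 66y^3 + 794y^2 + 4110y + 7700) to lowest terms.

(y - 1)/(2y + 10)

Euclidean algorithm in ℚ[y]:
  y^4 + 27y^3 + 229y^2 + 513y - 770 = (1/2)(2y^4 + 66y^3 + 794y^2 + 4110y + 7700) + (-6y^3 - 168y^2 - 1542y - 4620)
  2y^4 + 66y^3 + 794y^2 + 4110y + 7700 = (-(1/3)y - 5/3)(-6y^3 - 168y^2 - 1542y - 4620) + (0)
Last nonzero remainder: -6y^3 - 168y^2 - 1542y - 4620. Dividing through by -6 gives the monic gcd y^3 + 28y^2 + 257y + 770.
Cancel y^3 + 28y^2 + 257y + 770 from numerator and denominator to get the reduced form.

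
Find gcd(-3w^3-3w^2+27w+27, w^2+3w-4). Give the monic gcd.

Repeated division with remainder:
  -3w^3-3w^2+27w+27 = (-3w+6)(w^2+3w-4) + (-3w+51)
  w^2+3w-4 = (-(1/3)w-20/3)(-3w+51) + (336)
  -3w+51 = (-(1/112)w+17/112)(336) + (0)
The last nonzero remainder is the constant 336, so the polynomials are coprime and gcd = 1.

1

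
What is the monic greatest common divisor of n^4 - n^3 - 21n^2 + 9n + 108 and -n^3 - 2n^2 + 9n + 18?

By polynomial division,
  n^4 - n^3 - 21n^2 + 9n + 108 = (-n + 3)(-n^3 - 2n^2 + 9n + 18) + (-6n^2 + 54)
  -n^3 - 2n^2 + 9n + 18 = ((1/6)n + 1/3)(-6n^2 + 54) + (0)
Last nonzero remainder: -6n^2 + 54. Dividing through by -6 gives the monic gcd n^2 - 9.

n^2 - 9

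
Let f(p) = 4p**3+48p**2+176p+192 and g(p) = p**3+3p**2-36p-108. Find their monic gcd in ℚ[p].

p+6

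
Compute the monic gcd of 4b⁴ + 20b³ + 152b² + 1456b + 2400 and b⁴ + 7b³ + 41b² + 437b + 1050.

b² - 3b + 50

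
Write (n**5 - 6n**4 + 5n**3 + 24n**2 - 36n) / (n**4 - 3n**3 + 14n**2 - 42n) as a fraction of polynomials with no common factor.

Apply the Euclidean algorithm:
  n**5 - 6n**4 + 5n**3 + 24n**2 - 36n = (n - 3)(n**4 - 3n**3 + 14n**2 - 42n) + (-18n**3 + 108n**2 - 162n)
  n**4 - 3n**3 + 14n**2 - 42n = (-(1/18)n - 1/6)(-18n**3 + 108n**2 - 162n) + (23n**2 - 69n)
  -18n**3 + 108n**2 - 162n = (-(18/23)n + 54/23)(23n**2 - 69n) + (0)
Last nonzero remainder: 23n**2 - 69n. Dividing through by 23 gives the monic gcd n**2 - 3n.
Cancel n**2 - 3n from numerator and denominator to get the reduced form.

(n**3 - 3n**2 - 4n + 12)/(n**2 + 14)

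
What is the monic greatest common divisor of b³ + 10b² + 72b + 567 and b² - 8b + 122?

Euclidean algorithm in ℚ[b]:
  b³ + 10b² + 72b + 567 = (b + 18)(b² - 8b + 122) + (94b - 1629)
  b² - 8b + 122 = ((1/94)b + 877/8836)(94b - 1629) + (2506625/8836)
  94b - 1629 = ((830584/2506625)b - 14393844/2506625)(2506625/8836) + (0)
The last nonzero remainder is the constant 2506625/8836, so the polynomials are coprime and gcd = 1.

1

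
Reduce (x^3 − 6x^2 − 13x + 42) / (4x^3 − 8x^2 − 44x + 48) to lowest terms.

By polynomial division,
  x^3 − 6x^2 − 13x + 42 = (1/4)(4x^3 − 8x^2 − 44x + 48) + (−4x^2 − 2x + 30)
  4x^3 − 8x^2 − 44x + 48 = (−x + 5/2)(−4x^2 − 2x + 30) + (−9x − 27)
  −4x^2 − 2x + 30 = ((4/9)x − 10/9)(−9x − 27) + (0)
Last nonzero remainder: −9x − 27. Dividing through by −9 gives the monic gcd x + 3.
Cancel x + 3 from numerator and denominator to get the reduced form.

(x^2 − 9x + 14)/(4x^2 − 20x + 16)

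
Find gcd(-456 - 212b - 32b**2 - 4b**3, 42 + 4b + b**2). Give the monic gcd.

Repeated division with remainder:
  -4b**3 - 32b**2 - 212b - 456 = (-4b - 16)(b**2 + 4b + 42) + (20b + 216)
  b**2 + 4b + 42 = ((1/20)b - 17/50)(20b + 216) + (2886/25)
  20b + 216 = ((250/1443)b + 900/481)(2886/25) + (0)
The last nonzero remainder is the constant 2886/25, so the polynomials are coprime and gcd = 1.

1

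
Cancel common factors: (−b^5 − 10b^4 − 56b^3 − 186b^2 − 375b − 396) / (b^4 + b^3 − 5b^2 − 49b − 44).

(−b^3 − 6b^2 − 21b − 36)/(b^2 − 3b − 4)

By polynomial division,
  −b^5 − 10b^4 − 56b^3 − 186b^2 − 375b − 396 = (−b − 9)(b^4 + b^3 − 5b^2 − 49b − 44) + (−52b^3 − 280b^2 − 860b − 792)
  b^4 + b^3 − 5b^2 − 49b − 44 = (−(1/52)b + 57/676)(−52b^3 − 280b^2 − 860b − 792) + ((350/169)b^2 + (1400/169)b + 3850/169)
  −52b^3 − 280b^2 − 860b − 792 = (−(4394/175)b − 6084/175)((350/169)b^2 + (1400/169)b + 3850/169) + (0)
Last nonzero remainder: (350/169)b^2 + (1400/169)b + 3850/169. Dividing through by 350/169 gives the monic gcd b^2 + 4b + 11.
Cancel b^2 + 4b + 11 from numerator and denominator to get the reduced form.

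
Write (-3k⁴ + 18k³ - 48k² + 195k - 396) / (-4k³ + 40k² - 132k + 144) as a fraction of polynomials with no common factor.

By polynomial division,
  -3k⁴ + 18k³ - 48k² + 195k - 396 = ((3/4)k + 3)(-4k³ + 40k² - 132k + 144) + (-69k² + 483k - 828)
  -4k³ + 40k² - 132k + 144 = ((4/69)k - 4/23)(-69k² + 483k - 828) + (0)
Last nonzero remainder: -69k² + 483k - 828. Dividing through by -69 gives the monic gcd k² - 7k + 12.
Cancel k² - 7k + 12 from numerator and denominator to get the reduced form.

(3k² + 3k + 33)/(4k - 12)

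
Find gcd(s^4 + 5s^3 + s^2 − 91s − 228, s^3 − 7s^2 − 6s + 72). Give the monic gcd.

By polynomial division,
  s^4 + 5s^3 + s^2 − 91s − 228 = (s + 12)(s^3 − 7s^2 − 6s + 72) + (91s^2 − 91s − 1092)
  s^3 − 7s^2 − 6s + 72 = ((1/91)s − 6/91)(91s^2 − 91s − 1092) + (0)
Last nonzero remainder: 91s^2 − 91s − 1092. Dividing through by 91 gives the monic gcd s^2 − s − 12.

s^2 − s − 12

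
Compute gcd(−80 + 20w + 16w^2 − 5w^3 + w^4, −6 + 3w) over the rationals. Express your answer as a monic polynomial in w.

−2 + w

By polynomial division,
  w^4 − 5w^3 + 16w^2 + 20w − 80 = ((1/3)w^3 − w^2 + (10/3)w + 40/3)(3w − 6) + (0)
Last nonzero remainder: 3w − 6. Dividing through by 3 gives the monic gcd w − 2.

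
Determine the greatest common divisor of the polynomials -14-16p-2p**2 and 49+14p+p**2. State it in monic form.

7+p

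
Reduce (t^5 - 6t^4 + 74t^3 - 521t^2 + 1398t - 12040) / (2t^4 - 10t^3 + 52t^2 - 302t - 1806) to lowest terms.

(t^2 + 2t + 40)/(2t + 6)

By polynomial division,
  t^5 - 6t^4 + 74t^3 - 521t^2 + 1398t - 12040 = ((1/2)t - 1/2)(2t^4 - 10t^3 + 52t^2 - 302t - 1806) + (43t^3 - 344t^2 + 2150t - 12943)
  2t^4 - 10t^3 + 52t^2 - 302t - 1806 = ((2/43)t + 6/43)(43t^3 - 344t^2 + 2150t - 12943) + (0)
Last nonzero remainder: 43t^3 - 344t^2 + 2150t - 12943. Dividing through by 43 gives the monic gcd t^3 - 8t^2 + 50t - 301.
Cancel t^3 - 8t^2 + 50t - 301 from numerator and denominator to get the reduced form.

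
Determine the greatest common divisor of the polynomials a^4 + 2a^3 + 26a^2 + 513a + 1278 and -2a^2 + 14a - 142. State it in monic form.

By polynomial division,
  a^4 + 2a^3 + 26a^2 + 513a + 1278 = (-(1/2)a^2 - (9/2)a - 9)(-2a^2 + 14a - 142) + (0)
Last nonzero remainder: -2a^2 + 14a - 142. Dividing through by -2 gives the monic gcd a^2 - 7a + 71.

a^2 - 7a + 71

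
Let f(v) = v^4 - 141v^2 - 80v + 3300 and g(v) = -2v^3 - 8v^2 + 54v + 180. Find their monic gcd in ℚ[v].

Repeated division with remainder:
  v^4 - 141v^2 - 80v + 3300 = (-(1/2)v + 2)(-2v^3 - 8v^2 + 54v + 180) + (-98v^2 - 98v + 2940)
  -2v^3 - 8v^2 + 54v + 180 = ((1/49)v + 3/49)(-98v^2 - 98v + 2940) + (0)
Last nonzero remainder: -98v^2 - 98v + 2940. Dividing through by -98 gives the monic gcd v^2 + v - 30.

v^2 + v - 30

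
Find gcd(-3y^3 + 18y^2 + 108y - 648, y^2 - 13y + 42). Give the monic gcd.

y - 6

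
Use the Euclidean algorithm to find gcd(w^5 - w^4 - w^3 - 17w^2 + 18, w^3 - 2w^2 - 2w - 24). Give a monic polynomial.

w^2 + 2w + 6

Euclidean algorithm in ℚ[w]:
  w^5 - w^4 - w^3 - 17w^2 + 18 = (w^2 + w + 3)(w^3 - 2w^2 - 2w - 24) + (15w^2 + 30w + 90)
  w^3 - 2w^2 - 2w - 24 = ((1/15)w - 4/15)(15w^2 + 30w + 90) + (0)
Last nonzero remainder: 15w^2 + 30w + 90. Dividing through by 15 gives the monic gcd w^2 + 2w + 6.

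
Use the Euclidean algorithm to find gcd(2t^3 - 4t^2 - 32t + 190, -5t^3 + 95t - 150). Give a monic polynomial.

Repeated division with remainder:
  2t^3 - 4t^2 - 32t + 190 = (-2/5)(-5t^3 + 95t - 150) + (-4t^2 + 6t + 130)
  -5t^3 + 95t - 150 = ((5/4)t + 15/8)(-4t^2 + 6t + 130) + (-(315/4)t - 1575/4)
  -4t^2 + 6t + 130 = ((16/315)t - 104/315)(-(315/4)t - 1575/4) + (0)
Last nonzero remainder: -(315/4)t - 1575/4. Dividing through by -315/4 gives the monic gcd t + 5.

t + 5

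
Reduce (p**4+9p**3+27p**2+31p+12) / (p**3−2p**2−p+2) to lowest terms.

(p**3+8p**2+19p+12)/(p**2−3p+2)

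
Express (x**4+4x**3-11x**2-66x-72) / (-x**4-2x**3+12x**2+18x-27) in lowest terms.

(-x**2+2x+8)/(x**2-4x+3)

Repeated division with remainder:
  x**4+4x**3-11x**2-66x-72 = (-1)(-x**4-2x**3+12x**2+18x-27) + (2x**3+x**2-48x-99)
  -x**4-2x**3+12x**2+18x-27 = (-(1/2)x-3/4)(2x**3+x**2-48x-99) + (-(45/4)x**2-(135/2)x-405/4)
  2x**3+x**2-48x-99 = (-(8/45)x+44/45)(-(45/4)x**2-(135/2)x-405/4) + (0)
Last nonzero remainder: -(45/4)x**2-(135/2)x-405/4. Dividing through by -45/4 gives the monic gcd x**2+6x+9.
Cancel x**2+6x+9 from numerator and denominator to get the reduced form.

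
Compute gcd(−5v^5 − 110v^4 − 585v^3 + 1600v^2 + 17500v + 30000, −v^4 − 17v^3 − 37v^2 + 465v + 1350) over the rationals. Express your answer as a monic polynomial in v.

Euclidean algorithm in ℚ[v]:
  −5v^5 − 110v^4 − 585v^3 + 1600v^2 + 17500v + 30000 = (5v + 25)(−v^4 − 17v^3 − 37v^2 + 465v + 1350) + (25v^3 + 200v^2 − 875v − 3750)
  −v^4 − 17v^3 − 37v^2 + 465v + 1350 = (−(1/25)v − 9/25)(25v^3 + 200v^2 − 875v − 3750) + (0)
Last nonzero remainder: 25v^3 + 200v^2 − 875v − 3750. Dividing through by 25 gives the monic gcd v^3 + 8v^2 − 35v − 150.

v^3 + 8v^2 − 35v − 150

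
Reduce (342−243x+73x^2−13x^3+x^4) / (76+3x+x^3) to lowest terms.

Repeated division with remainder:
  x^4−13x^3+73x^2−243x+342 = (x−13)(x^3+3x+76) + (70x^2−280x+1330)
  x^3+3x+76 = ((1/70)x+2/35)(70x^2−280x+1330) + (0)
Last nonzero remainder: 70x^2−280x+1330. Dividing through by 70 gives the monic gcd x^2−4x+19.
Cancel x^2−4x+19 from numerator and denominator to get the reduced form.

(18−9x+x^2)/(4+x)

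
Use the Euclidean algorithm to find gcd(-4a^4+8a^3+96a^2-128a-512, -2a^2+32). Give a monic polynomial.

Repeated division with remainder:
  -4a^4+8a^3+96a^2-128a-512 = (2a^2-4a-16)(-2a^2+32) + (0)
Last nonzero remainder: -2a^2+32. Dividing through by -2 gives the monic gcd a^2-16.

a^2-16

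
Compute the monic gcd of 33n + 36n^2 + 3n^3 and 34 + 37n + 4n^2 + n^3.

Repeated division with remainder:
  3n^3 + 36n^2 + 33n = (3)(n^3 + 4n^2 + 37n + 34) + (24n^2 - 78n - 102)
  n^3 + 4n^2 + 37n + 34 = ((1/24)n + 29/96)(24n^2 - 78n - 102) + ((1037/16)n + 1037/16)
  24n^2 - 78n - 102 = ((384/1037)n - 96/61)((1037/16)n + 1037/16) + (0)
Last nonzero remainder: (1037/16)n + 1037/16. Dividing through by 1037/16 gives the monic gcd n + 1.

1 + n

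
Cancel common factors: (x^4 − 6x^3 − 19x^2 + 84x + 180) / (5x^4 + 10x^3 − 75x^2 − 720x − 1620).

Euclidean algorithm in ℚ[x]:
  x^4 − 6x^3 − 19x^2 + 84x + 180 = (1/5)(5x^4 + 10x^3 − 75x^2 − 720x − 1620) + (−8x^3 − 4x^2 + 228x + 504)
  5x^4 + 10x^3 − 75x^2 − 720x − 1620 = (−(5/8)x − 15/16)(−8x^3 − 4x^2 + 228x + 504) + ((255/4)x^2 − (765/4)x − 2295/2)
  −8x^3 − 4x^2 + 228x + 504 = (−(32/255)x − 112/255)((255/4)x^2 − (765/4)x − 2295/2) + (0)
Last nonzero remainder: (255/4)x^2 − (765/4)x − 2295/2. Dividing through by 255/4 gives the monic gcd x^2 − 3x − 18.
Cancel x^2 − 3x − 18 from numerator and denominator to get the reduced form.

(x^2 − 3x − 10)/(5x^2 + 25x + 90)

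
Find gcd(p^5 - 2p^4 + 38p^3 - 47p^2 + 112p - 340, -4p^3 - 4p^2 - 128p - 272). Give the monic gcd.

p^2 - p + 34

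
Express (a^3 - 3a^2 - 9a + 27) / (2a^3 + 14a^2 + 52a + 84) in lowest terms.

Euclidean algorithm in ℚ[a]:
  a^3 - 3a^2 - 9a + 27 = (1/2)(2a^3 + 14a^2 + 52a + 84) + (-10a^2 - 35a - 15)
  2a^3 + 14a^2 + 52a + 84 = (-(1/5)a - 7/10)(-10a^2 - 35a - 15) + ((49/2)a + 147/2)
  -10a^2 - 35a - 15 = (-(20/49)a - 10/49)((49/2)a + 147/2) + (0)
Last nonzero remainder: (49/2)a + 147/2. Dividing through by 49/2 gives the monic gcd a + 3.
Cancel a + 3 from numerator and denominator to get the reduced form.

(a^2 - 6a + 9)/(2a^2 + 8a + 28)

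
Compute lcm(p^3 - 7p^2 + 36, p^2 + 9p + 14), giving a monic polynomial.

Apply the Euclidean algorithm:
  p^3 - 7p^2 + 36 = (p - 16)(p^2 + 9p + 14) + (130p + 260)
  p^2 + 9p + 14 = ((1/130)p + 7/130)(130p + 260) + (0)
Last nonzero remainder: 130p + 260. Dividing through by 130 gives the monic gcd p + 2.
Then lcm(f, g) = f·g / gcd(f, g); expanding and making the result monic gives the answer.

p^4 - 49p^2 + 36p + 252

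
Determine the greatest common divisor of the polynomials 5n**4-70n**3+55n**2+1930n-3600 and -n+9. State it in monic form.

n-9

Apply the Euclidean algorithm:
  5n**4-70n**3+55n**2+1930n-3600 = (-5n**3+25n**2+170n-400)(-n+9) + (0)
Last nonzero remainder: -n+9. Dividing through by -1 gives the monic gcd n-9.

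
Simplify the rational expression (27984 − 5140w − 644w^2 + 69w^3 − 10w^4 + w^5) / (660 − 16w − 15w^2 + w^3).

Apply the Euclidean algorithm:
  w^5 − 10w^4 + 69w^3 − 644w^2 − 5140w + 27984 = (w^2 + 5w + 160)(w^3 − 15w^2 − 16w + 660) + (1176w^2 − 5880w − 77616)
  w^3 − 15w^2 − 16w + 660 = ((1/1176)w − 5/588)(1176w^2 − 5880w − 77616) + (0)
Last nonzero remainder: 1176w^2 − 5880w − 77616. Dividing through by 1176 gives the monic gcd w^2 − 5w − 66.
Cancel w^2 − 5w − 66 from numerator and denominator to get the reduced form.

(−424 + 110w − 5w^2 + w^3)/(−10 + w)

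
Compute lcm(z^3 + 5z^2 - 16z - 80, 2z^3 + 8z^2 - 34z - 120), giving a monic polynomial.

z^4 + 8z^3 - z^2 - 128z - 240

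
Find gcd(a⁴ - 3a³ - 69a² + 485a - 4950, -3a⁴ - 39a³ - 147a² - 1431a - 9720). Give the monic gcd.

a² - 4a + 45

Apply the Euclidean algorithm:
  a⁴ - 3a³ - 69a² + 485a - 4950 = (-1/3)(-3a⁴ - 39a³ - 147a² - 1431a - 9720) + (-16a³ - 118a² + 8a - 8190)
  -3a⁴ - 39a³ - 147a² - 1431a - 9720 = ((3/16)a + 135/128)(-16a³ - 118a² + 8a - 8190) + (-(1539/64)a² + (1539/16)a - 69255/64)
  -16a³ - 118a² + 8a - 8190 = ((1024/1539)a + 11648/1539)(-(1539/64)a² + (1539/16)a - 69255/64) + (0)
Last nonzero remainder: -(1539/64)a² + (1539/16)a - 69255/64. Dividing through by -1539/64 gives the monic gcd a² - 4a + 45.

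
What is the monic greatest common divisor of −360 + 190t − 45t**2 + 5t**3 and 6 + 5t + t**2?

1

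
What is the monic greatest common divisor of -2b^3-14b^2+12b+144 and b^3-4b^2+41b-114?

Repeated division with remainder:
  -2b^3-14b^2+12b+144 = (-2)(b^3-4b^2+41b-114) + (-22b^2+94b-84)
  b^3-4b^2+41b-114 = (-(1/22)b-3/242)(-22b^2+94b-84) + ((4640/121)b-13920/121)
  -22b^2+94b-84 = (-(1331/2320)b+847/1160)((4640/121)b-13920/121) + (0)
Last nonzero remainder: (4640/121)b-13920/121. Dividing through by 4640/121 gives the monic gcd b-3.

b-3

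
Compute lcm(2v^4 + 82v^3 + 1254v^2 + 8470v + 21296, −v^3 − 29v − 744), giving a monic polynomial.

v^6 + 33v^5 + 392v^4 + 3032v^3 + 35079v^2 + 308671v + 990264

Euclidean algorithm in ℚ[v]:
  2v^4 + 82v^3 + 1254v^2 + 8470v + 21296 = (−2v − 82)(−v^3 − 29v − 744) + (1196v^2 + 4604v − 39712)
  −v^3 − 29v − 744 = (−(1/1196)v + 1151/357604)(1196v^2 + 4604v − 39712) + (−(6885902/89401)v − 55087216/89401)
  1196v^2 + 4604v − 39712 = (−(53461798/3442951)v + 221893282/3442951)(−(6885902/89401)v − 55087216/89401) + (0)
Last nonzero remainder: −(6885902/89401)v − 55087216/89401. Dividing through by −6885902/89401 gives the monic gcd v + 8.
Then lcm(f, g) = f·g / gcd(f, g); expanding and making the result monic gives the answer.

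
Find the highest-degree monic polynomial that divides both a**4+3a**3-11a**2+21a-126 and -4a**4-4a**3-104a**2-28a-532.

a**2+7

Euclidean algorithm in ℚ[a]:
  a**4+3a**3-11a**2+21a-126 = (-1/4)(-4a**4-4a**3-104a**2-28a-532) + (2a**3-37a**2+14a-259)
  -4a**4-4a**3-104a**2-28a-532 = (-2a-39)(2a**3-37a**2+14a-259) + (-1519a**2-10633)
  2a**3-37a**2+14a-259 = (-(2/1519)a+37/1519)(-1519a**2-10633) + (0)
Last nonzero remainder: -1519a**2-10633. Dividing through by -1519 gives the monic gcd a**2+7.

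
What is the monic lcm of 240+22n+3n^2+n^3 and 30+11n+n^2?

1200+350n+37n^2+8n^3+n^4

Repeated division with remainder:
  n^3+3n^2+22n+240 = (n-8)(n^2+11n+30) + (80n+480)
  n^2+11n+30 = ((1/80)n+1/16)(80n+480) + (0)
Last nonzero remainder: 80n+480. Dividing through by 80 gives the monic gcd n+6.
Then lcm(f, g) = f·g / gcd(f, g); expanding and making the result monic gives the answer.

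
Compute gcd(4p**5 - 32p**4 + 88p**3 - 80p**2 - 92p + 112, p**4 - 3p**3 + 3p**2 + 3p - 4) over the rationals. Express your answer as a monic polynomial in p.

p**2 - 1

Repeated division with remainder:
  4p**5 - 32p**4 + 88p**3 - 80p**2 - 92p + 112 = (4p - 20)(p**4 - 3p**3 + 3p**2 + 3p - 4) + (16p**3 - 32p**2 - 16p + 32)
  p**4 - 3p**3 + 3p**2 + 3p - 4 = ((1/16)p - 1/16)(16p**3 - 32p**2 - 16p + 32) + (2p**2 - 2)
  16p**3 - 32p**2 - 16p + 32 = (8p - 16)(2p**2 - 2) + (0)
Last nonzero remainder: 2p**2 - 2. Dividing through by 2 gives the monic gcd p**2 - 1.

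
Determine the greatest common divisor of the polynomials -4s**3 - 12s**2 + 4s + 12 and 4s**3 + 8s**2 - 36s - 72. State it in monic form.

s + 3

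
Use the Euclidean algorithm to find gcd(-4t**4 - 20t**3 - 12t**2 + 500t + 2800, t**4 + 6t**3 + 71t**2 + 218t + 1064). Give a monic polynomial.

Apply the Euclidean algorithm:
  -4t**4 - 20t**3 - 12t**2 + 500t + 2800 = (-4)(t**4 + 6t**3 + 71t**2 + 218t + 1064) + (4t**3 + 272t**2 + 1372t + 7056)
  t**4 + 6t**3 + 71t**2 + 218t + 1064 = ((1/4)t - 31/2)(4t**3 + 272t**2 + 1372t + 7056) + (3944t**2 + 19720t + 110432)
  4t**3 + 272t**2 + 1372t + 7056 = ((1/986)t + 63/986)(3944t**2 + 19720t + 110432) + (0)
Last nonzero remainder: 3944t**2 + 19720t + 110432. Dividing through by 3944 gives the monic gcd t**2 + 5t + 28.

t**2 + 5t + 28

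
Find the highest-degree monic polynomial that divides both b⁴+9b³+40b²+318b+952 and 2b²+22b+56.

By polynomial division,
  b⁴+9b³+40b²+318b+952 = ((1/2)b²−b+17)(2b²+22b+56) + (0)
Last nonzero remainder: 2b²+22b+56. Dividing through by 2 gives the monic gcd b²+11b+28.

b²+11b+28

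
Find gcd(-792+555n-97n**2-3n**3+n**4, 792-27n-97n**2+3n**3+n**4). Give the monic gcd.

264-97n+n**3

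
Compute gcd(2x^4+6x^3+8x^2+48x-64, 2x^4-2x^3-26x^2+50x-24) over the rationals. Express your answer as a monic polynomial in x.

Euclidean algorithm in ℚ[x]:
  2x^4+6x^3+8x^2+48x-64 = (2x^4-2x^3-26x^2+50x-24) + (8x^3+34x^2-2x-40)
  2x^4-2x^3-26x^2+50x-24 = ((1/4)x-21/16)(8x^3+34x^2-2x-40) + ((153/8)x^2+(459/8)x-153/2)
  8x^3+34x^2-2x-40 = ((64/153)x+80/153)((153/8)x^2+(459/8)x-153/2) + (0)
Last nonzero remainder: (153/8)x^2+(459/8)x-153/2. Dividing through by 153/8 gives the monic gcd x^2+3x-4.

x^2+3x-4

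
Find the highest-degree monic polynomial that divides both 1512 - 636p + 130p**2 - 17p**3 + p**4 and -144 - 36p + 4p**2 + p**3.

By polynomial division,
  p**4 - 17p**3 + 130p**2 - 636p + 1512 = (p - 21)(p**3 + 4p**2 - 36p - 144) + (250p**2 - 1248p - 1512)
  p**3 + 4p**2 - 36p - 144 = ((1/250)p + 562/15625)(250p**2 - 1248p - 1512) + ((233376/15625)p - 1400256/15625)
  250p**2 - 1248p - 1512 = ((1953125/116688)p + 328125/19448)((233376/15625)p - 1400256/15625) + (0)
Last nonzero remainder: (233376/15625)p - 1400256/15625. Dividing through by 233376/15625 gives the monic gcd p - 6.

-6 + p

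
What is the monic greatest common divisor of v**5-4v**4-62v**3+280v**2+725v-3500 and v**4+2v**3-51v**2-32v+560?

By polynomial division,
  v**5-4v**4-62v**3+280v**2+725v-3500 = (v-6)(v**4+2v**3-51v**2-32v+560) + (v**3+6v**2-27v-140)
  v**4+2v**3-51v**2-32v+560 = (v-4)(v**3+6v**2-27v-140) + (0)
The last nonzero remainder v**3+6v**2-27v-140 is already monic.

v**3+6v**2-27v-140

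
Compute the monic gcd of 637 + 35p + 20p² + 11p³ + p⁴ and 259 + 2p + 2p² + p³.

Repeated division with remainder:
  p⁴ + 11p³ + 20p² + 35p + 637 = (p + 9)(p³ + 2p² + 2p + 259) + (−242p − 1694)
  p³ + 2p² + 2p + 259 = (−(1/242)p² + (5/242)p − 37/242)(−242p − 1694) + (0)
Last nonzero remainder: −242p − 1694. Dividing through by −242 gives the monic gcd p + 7.

7 + p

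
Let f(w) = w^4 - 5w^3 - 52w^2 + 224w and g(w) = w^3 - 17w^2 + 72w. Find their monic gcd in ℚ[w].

Apply the Euclidean algorithm:
  w^4 - 5w^3 - 52w^2 + 224w = (w + 12)(w^3 - 17w^2 + 72w) + (80w^2 - 640w)
  w^3 - 17w^2 + 72w = ((1/80)w - 9/80)(80w^2 - 640w) + (0)
Last nonzero remainder: 80w^2 - 640w. Dividing through by 80 gives the monic gcd w^2 - 8w.

w^2 - 8w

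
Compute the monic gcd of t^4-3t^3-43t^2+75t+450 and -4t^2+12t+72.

t^2-3t-18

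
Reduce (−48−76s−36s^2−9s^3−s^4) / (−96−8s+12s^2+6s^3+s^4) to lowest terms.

Repeated division with remainder:
  −s^4−9s^3−36s^2−76s−48 = (−1)(s^4+6s^3+12s^2−8s−96) + (−3s^3−24s^2−84s−144)
  s^4+6s^3+12s^2−8s−96 = (−(1/3)s+2/3)(−3s^3−24s^2−84s−144) + (0)
Last nonzero remainder: −3s^3−24s^2−84s−144. Dividing through by −3 gives the monic gcd s^3+8s^2+28s+48.
Cancel s^3+8s^2+28s+48 from numerator and denominator to get the reduced form.

(−1−s)/(−2+s)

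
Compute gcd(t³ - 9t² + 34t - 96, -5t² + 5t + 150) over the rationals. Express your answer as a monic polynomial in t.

By polynomial division,
  t³ - 9t² + 34t - 96 = (-(1/5)t + 8/5)(-5t² + 5t + 150) + (56t - 336)
  -5t² + 5t + 150 = (-(5/56)t - 25/56)(56t - 336) + (0)
Last nonzero remainder: 56t - 336. Dividing through by 56 gives the monic gcd t - 6.

t - 6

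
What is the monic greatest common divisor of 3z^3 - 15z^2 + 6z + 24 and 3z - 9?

Apply the Euclidean algorithm:
  3z^3 - 15z^2 + 6z + 24 = (z^2 - 2z - 4)(3z - 9) + (-12)
  3z - 9 = (-(1/4)z + 3/4)(-12) + (0)
The last nonzero remainder is the constant -12, so the polynomials are coprime and gcd = 1.

1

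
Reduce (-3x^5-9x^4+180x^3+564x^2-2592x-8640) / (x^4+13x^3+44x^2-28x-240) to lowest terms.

(-3x^3+21x^2+42x-360)/(x^2+3x-10)

By polynomial division,
  -3x^5-9x^4+180x^3+564x^2-2592x-8640 = (-3x+30)(x^4+13x^3+44x^2-28x-240) + (-78x^3-840x^2-2472x-1440)
  x^4+13x^3+44x^2-28x-240 = (-(1/78)x-29/1014)(-78x^3-840x^2-2472x-1440) + (-(1980/169)x^2-(19800/169)x-47520/169)
  -78x^3-840x^2-2472x-1440 = ((2197/330)x+169/33)(-(1980/169)x^2-(19800/169)x-47520/169) + (0)
Last nonzero remainder: -(1980/169)x^2-(19800/169)x-47520/169. Dividing through by -1980/169 gives the monic gcd x^2+10x+24.
Cancel x^2+10x+24 from numerator and denominator to get the reduced form.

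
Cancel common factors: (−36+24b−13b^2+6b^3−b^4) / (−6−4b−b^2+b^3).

(12−4b+3b^2−b^3)/(2+2b+b^2)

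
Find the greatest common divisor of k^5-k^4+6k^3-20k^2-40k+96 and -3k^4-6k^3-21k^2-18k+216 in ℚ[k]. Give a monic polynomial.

k^3-k^2+10k-24

By polynomial division,
  k^5-k^4+6k^3-20k^2-40k+96 = (-(1/3)k+1)(-3k^4-6k^3-21k^2-18k+216) + (5k^3-5k^2+50k-120)
  -3k^4-6k^3-21k^2-18k+216 = (-(3/5)k-9/5)(5k^3-5k^2+50k-120) + (0)
Last nonzero remainder: 5k^3-5k^2+50k-120. Dividing through by 5 gives the monic gcd k^3-k^2+10k-24.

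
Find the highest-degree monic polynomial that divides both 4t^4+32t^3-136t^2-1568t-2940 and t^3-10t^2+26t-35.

By polynomial division,
  4t^4+32t^3-136t^2-1568t-2940 = (4t+72)(t^3-10t^2+26t-35) + (480t^2-3300t-420)
  t^3-10t^2+26t-35 = ((1/480)t-5/768)(480t^2-3300t-420) + ((345/64)t-2415/64)
  480t^2-3300t-420 = ((2048/23)t+256/23)((345/64)t-2415/64) + (0)
Last nonzero remainder: (345/64)t-2415/64. Dividing through by 345/64 gives the monic gcd t-7.

t-7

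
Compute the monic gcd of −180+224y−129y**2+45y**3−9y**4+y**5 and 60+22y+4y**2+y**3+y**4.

By polynomial division,
  y**5−9y**4+45y**3−129y**2+224y−180 = (y−10)(y**4+y**3+4y**2+22y+60) + (51y**3−111y**2+384y+420)
  y**4+y**3+4y**2+22y+60 = ((1/51)y+18/289)(51y**3−111y**2+384y+420) + ((978/289)y**2−(2934/289)y+9780/289)
  51y**3−111y**2+384y+420 = ((4913/326)y+2023/163)((978/289)y**2−(2934/289)y+9780/289) + (0)
Last nonzero remainder: (978/289)y**2−(2934/289)y+9780/289. Dividing through by 978/289 gives the monic gcd y**2−3y+10.

10−3y+y**2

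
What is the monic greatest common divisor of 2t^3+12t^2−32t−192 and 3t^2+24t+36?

t+6

By polynomial division,
  2t^3+12t^2−32t−192 = ((2/3)t−4/3)(3t^2+24t+36) + (−24t−144)
  3t^2+24t+36 = (−(1/8)t−1/4)(−24t−144) + (0)
Last nonzero remainder: −24t−144. Dividing through by −24 gives the monic gcd t+6.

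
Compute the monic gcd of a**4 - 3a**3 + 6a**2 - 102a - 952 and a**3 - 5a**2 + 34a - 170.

a**2 + 34

Repeated division with remainder:
  a**4 - 3a**3 + 6a**2 - 102a - 952 = (a + 2)(a**3 - 5a**2 + 34a - 170) + (-18a**2 - 612)
  a**3 - 5a**2 + 34a - 170 = (-(1/18)a + 5/18)(-18a**2 - 612) + (0)
Last nonzero remainder: -18a**2 - 612. Dividing through by -18 gives the monic gcd a**2 + 34.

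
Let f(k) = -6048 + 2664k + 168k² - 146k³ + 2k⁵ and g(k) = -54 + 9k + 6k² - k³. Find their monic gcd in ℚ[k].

Repeated division with remainder:
  2k⁵ - 146k³ + 168k² + 2664k - 6048 = (-2k² - 12k + 56)(-k³ + 6k² + 9k - 54) + (-168k² + 1512k - 3024)
  -k³ + 6k² + 9k - 54 = ((1/168)k + 1/56)(-168k² + 1512k - 3024) + (0)
Last nonzero remainder: -168k² + 1512k - 3024. Dividing through by -168 gives the monic gcd k² - 9k + 18.

18 - 9k + k²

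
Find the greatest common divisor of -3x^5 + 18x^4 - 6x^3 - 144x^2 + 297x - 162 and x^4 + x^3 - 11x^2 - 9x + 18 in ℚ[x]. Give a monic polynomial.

x^3 - x^2 - 9x + 9

Apply the Euclidean algorithm:
  -3x^5 + 18x^4 - 6x^3 - 144x^2 + 297x - 162 = (-3x + 21)(x^4 + x^3 - 11x^2 - 9x + 18) + (-60x^3 + 60x^2 + 540x - 540)
  x^4 + x^3 - 11x^2 - 9x + 18 = (-(1/60)x - 1/30)(-60x^3 + 60x^2 + 540x - 540) + (0)
Last nonzero remainder: -60x^3 + 60x^2 + 540x - 540. Dividing through by -60 gives the monic gcd x^3 - x^2 - 9x + 9.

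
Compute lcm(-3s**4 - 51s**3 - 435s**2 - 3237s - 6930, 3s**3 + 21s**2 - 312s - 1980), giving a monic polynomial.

s**6 + 13s**5 + 17s**4 - 521s**3 - 10706s**2 - 73980s - 138600

Euclidean algorithm in ℚ[s]:
  -3s**4 - 51s**3 - 435s**2 - 3237s - 6930 = (-s - 10)(3s**3 + 21s**2 - 312s - 1980) + (-537s**2 - 8337s - 26730)
  3s**3 + 21s**2 - 312s - 1980 = (-(1/179)s + 1526/32041)(-537s**2 - 8337s - 26730) + (-(2059200/32041)s - 22651200/32041)
  -537s**2 - 8337s - 26730 = ((5735339/686400)s + 865107/22880)(-(2059200/32041)s - 22651200/32041) + (0)
Last nonzero remainder: -(2059200/32041)s - 22651200/32041. Dividing through by -2059200/32041 gives the monic gcd s + 11.
Then lcm(f, g) = f·g / gcd(f, g); expanding and making the result monic gives the answer.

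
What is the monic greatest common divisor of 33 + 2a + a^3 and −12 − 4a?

Repeated division with remainder:
  a^3 + 2a + 33 = (−(1/4)a^2 + (3/4)a − 11/4)(−4a − 12) + (0)
Last nonzero remainder: −4a − 12. Dividing through by −4 gives the monic gcd a + 3.

3 + a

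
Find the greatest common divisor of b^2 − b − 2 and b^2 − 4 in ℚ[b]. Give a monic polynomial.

b − 2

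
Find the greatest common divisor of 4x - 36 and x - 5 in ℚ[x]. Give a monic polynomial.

Repeated division with remainder:
  4x - 36 = (4)(x - 5) + (-16)
  x - 5 = (-(1/16)x + 5/16)(-16) + (0)
The last nonzero remainder is the constant -16, so the polynomials are coprime and gcd = 1.

1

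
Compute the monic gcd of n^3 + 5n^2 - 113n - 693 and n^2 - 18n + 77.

n - 11

Euclidean algorithm in ℚ[n]:
  n^3 + 5n^2 - 113n - 693 = (n + 23)(n^2 - 18n + 77) + (224n - 2464)
  n^2 - 18n + 77 = ((1/224)n - 1/32)(224n - 2464) + (0)
Last nonzero remainder: 224n - 2464. Dividing through by 224 gives the monic gcd n - 11.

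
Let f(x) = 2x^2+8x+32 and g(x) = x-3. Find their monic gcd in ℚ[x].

1

Repeated division with remainder:
  2x^2+8x+32 = (2x+14)(x-3) + (74)
  x-3 = ((1/74)x-3/74)(74) + (0)
The last nonzero remainder is the constant 74, so the polynomials are coprime and gcd = 1.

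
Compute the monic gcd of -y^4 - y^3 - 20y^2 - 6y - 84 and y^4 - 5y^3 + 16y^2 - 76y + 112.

Euclidean algorithm in ℚ[y]:
  -y^4 - y^3 - 20y^2 - 6y - 84 = (-1)(y^4 - 5y^3 + 16y^2 - 76y + 112) + (-6y^3 - 4y^2 - 82y + 28)
  y^4 - 5y^3 + 16y^2 - 76y + 112 = (-(1/6)y + 17/18)(-6y^3 - 4y^2 - 82y + 28) + ((55/9)y^2 + (55/9)y + 770/9)
  -6y^3 - 4y^2 - 82y + 28 = (-(54/55)y + 18/55)((55/9)y^2 + (55/9)y + 770/9) + (0)
Last nonzero remainder: (55/9)y^2 + (55/9)y + 770/9. Dividing through by 55/9 gives the monic gcd y^2 + y + 14.

y^2 + y + 14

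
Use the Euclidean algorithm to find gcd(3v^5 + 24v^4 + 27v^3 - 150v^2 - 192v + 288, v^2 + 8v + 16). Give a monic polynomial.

By polynomial division,
  3v^5 + 24v^4 + 27v^3 - 150v^2 - 192v + 288 = (3v^3 - 21v + 18)(v^2 + 8v + 16) + (0)
The last nonzero remainder v^2 + 8v + 16 is already monic.

v^2 + 8v + 16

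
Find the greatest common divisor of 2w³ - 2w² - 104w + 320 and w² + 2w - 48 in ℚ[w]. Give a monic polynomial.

w + 8

Repeated division with remainder:
  2w³ - 2w² - 104w + 320 = (2w - 6)(w² + 2w - 48) + (4w + 32)
  w² + 2w - 48 = ((1/4)w - 3/2)(4w + 32) + (0)
Last nonzero remainder: 4w + 32. Dividing through by 4 gives the monic gcd w + 8.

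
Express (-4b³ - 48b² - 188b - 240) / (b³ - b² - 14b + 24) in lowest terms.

(-4b² - 32b - 60)/(b² - 5b + 6)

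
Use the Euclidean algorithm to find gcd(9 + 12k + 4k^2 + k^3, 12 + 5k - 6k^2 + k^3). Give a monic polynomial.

1 + k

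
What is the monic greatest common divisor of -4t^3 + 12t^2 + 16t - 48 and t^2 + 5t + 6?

Repeated division with remainder:
  -4t^3 + 12t^2 + 16t - 48 = (-4t + 32)(t^2 + 5t + 6) + (-120t - 240)
  t^2 + 5t + 6 = (-(1/120)t - 1/40)(-120t - 240) + (0)
Last nonzero remainder: -120t - 240. Dividing through by -120 gives the monic gcd t + 2.

t + 2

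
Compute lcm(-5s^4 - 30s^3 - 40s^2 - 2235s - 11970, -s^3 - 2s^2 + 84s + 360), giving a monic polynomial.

Euclidean algorithm in ℚ[s]:
  -5s^4 - 30s^3 - 40s^2 - 2235s - 11970 = (5s + 20)(-s^3 - 2s^2 + 84s + 360) + (-420s^2 - 5715s - 19170)
  -s^3 - 2s^2 + 84s + 360 = ((1/420)s - 65/2352)(-420s^2 - 5715s - 19170) + (-(22185/784)s - 66555/392)
  -420s^2 - 5715s - 19170 = ((21952/1479)s + 55664/493)(-(22185/784)s - 66555/392) + (0)
Last nonzero remainder: -(22185/784)s - 66555/392. Dividing through by -22185/784 gives the monic gcd s + 6.
Then lcm(f, g) = f·g / gcd(f, g); expanding and making the result monic gives the answer.

s^6 + 2s^5 - 76s^4 + 55s^3 + 126s^2 - 36396s - 143640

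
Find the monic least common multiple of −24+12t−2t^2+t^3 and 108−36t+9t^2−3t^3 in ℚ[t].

Euclidean algorithm in ℚ[t]:
  t^3−2t^2+12t−24 = (−1/3)(−3t^3+9t^2−36t+108) + (t^2+12)
  −3t^3+9t^2−36t+108 = (−3t+9)(t^2+12) + (0)
The last nonzero remainder t^2+12 is already monic.
Then lcm(f, g) = f·g / gcd(f, g); expanding and making the result monic gives the answer.

72−60t+18t^2−5t^3+t^4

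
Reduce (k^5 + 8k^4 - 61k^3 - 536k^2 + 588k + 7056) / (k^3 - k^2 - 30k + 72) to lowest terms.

(k^3 + 6k^2 - 49k - 294)/(k - 3)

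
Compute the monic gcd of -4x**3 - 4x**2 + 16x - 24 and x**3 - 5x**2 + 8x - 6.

x**2 - 2x + 2

Repeated division with remainder:
  -4x**3 - 4x**2 + 16x - 24 = (-4)(x**3 - 5x**2 + 8x - 6) + (-24x**2 + 48x - 48)
  x**3 - 5x**2 + 8x - 6 = (-(1/24)x + 1/8)(-24x**2 + 48x - 48) + (0)
Last nonzero remainder: -24x**2 + 48x - 48. Dividing through by -24 gives the monic gcd x**2 - 2x + 2.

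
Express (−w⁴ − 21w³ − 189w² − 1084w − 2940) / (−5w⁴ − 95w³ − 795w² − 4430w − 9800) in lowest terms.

(w + 6)/(5w + 20)

By polynomial division,
  −w⁴ − 21w³ − 189w² − 1084w − 2940 = (1/5)(−5w⁴ − 95w³ − 795w² − 4430w − 9800) + (−2w³ − 30w² − 198w − 980)
  −5w⁴ − 95w³ − 795w² − 4430w − 9800 = ((5/2)w + 10)(−2w³ − 30w² − 198w − 980) + (0)
Last nonzero remainder: −2w³ − 30w² − 198w − 980. Dividing through by −2 gives the monic gcd w³ + 15w² + 99w + 490.
Cancel w³ + 15w² + 99w + 490 from numerator and denominator to get the reduced form.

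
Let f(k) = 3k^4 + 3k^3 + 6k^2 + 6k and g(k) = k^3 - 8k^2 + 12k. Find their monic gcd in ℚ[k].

k

By polynomial division,
  3k^4 + 3k^3 + 6k^2 + 6k = (3k + 27)(k^3 - 8k^2 + 12k) + (186k^2 - 318k)
  k^3 - 8k^2 + 12k = ((1/186)k - 65/1922)(186k^2 - 318k) + ((1197/961)k)
  186k^2 - 318k = ((59582/399)k - 101866/399)((1197/961)k) + (0)
Last nonzero remainder: (1197/961)k. Dividing through by 1197/961 gives the monic gcd k.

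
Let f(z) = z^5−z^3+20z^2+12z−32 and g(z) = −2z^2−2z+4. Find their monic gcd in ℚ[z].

Euclidean algorithm in ℚ[z]:
  z^5−z^3+20z^2+12z−32 = (−(1/2)z^3+(1/2)z^2−z−8)(−2z^2−2z+4) + (0)
Last nonzero remainder: −2z^2−2z+4. Dividing through by −2 gives the monic gcd z^2+z−2.

z^2+z−2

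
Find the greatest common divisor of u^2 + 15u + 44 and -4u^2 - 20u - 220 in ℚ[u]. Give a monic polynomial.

1

Apply the Euclidean algorithm:
  u^2 + 15u + 44 = (-1/4)(-4u^2 - 20u - 220) + (10u - 11)
  -4u^2 - 20u - 220 = (-(2/5)u - 61/25)(10u - 11) + (-6171/25)
  10u - 11 = (-(250/6171)u + 25/561)(-6171/25) + (0)
The last nonzero remainder is the constant -6171/25, so the polynomials are coprime and gcd = 1.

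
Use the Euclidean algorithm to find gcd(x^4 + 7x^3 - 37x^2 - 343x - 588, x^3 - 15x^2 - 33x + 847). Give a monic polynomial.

x + 7

Repeated division with remainder:
  x^4 + 7x^3 - 37x^2 - 343x - 588 = (x + 22)(x^3 - 15x^2 - 33x + 847) + (326x^2 - 464x - 19222)
  x^3 - 15x^2 - 33x + 847 = ((1/326)x - 2213/53138)(326x^2 - 464x - 19222) + ((176400/26569)x + 1234800/26569)
  326x^2 - 464x - 19222 = ((4330747/88200)x - 36479237/88200)((176400/26569)x + 1234800/26569) + (0)
Last nonzero remainder: (176400/26569)x + 1234800/26569. Dividing through by 176400/26569 gives the monic gcd x + 7.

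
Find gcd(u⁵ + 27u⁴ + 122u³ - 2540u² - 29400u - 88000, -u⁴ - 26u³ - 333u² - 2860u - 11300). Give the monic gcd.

By polynomial division,
  u⁵ + 27u⁴ + 122u³ - 2540u² - 29400u - 88000 = (-u - 1)(-u⁴ - 26u³ - 333u² - 2860u - 11300) + (-237u³ - 5733u² - 43560u - 99300)
  -u⁴ - 26u³ - 333u² - 2860u - 11300 = ((1/237)u + 143/18723)(-237u³ - 5733u² - 43560u - 99300) + (-(657900/6241)u² - (13158000/6241)u - 65790000/6241)
  -237u³ - 5733u² - 43560u - 99300 = ((493039/219300)u + 2065771/219300)(-(657900/6241)u² - (13158000/6241)u - 65790000/6241) + (0)
Last nonzero remainder: -(657900/6241)u² - (13158000/6241)u - 65790000/6241. Dividing through by -657900/6241 gives the monic gcd u² + 20u + 100.

u² + 20u + 100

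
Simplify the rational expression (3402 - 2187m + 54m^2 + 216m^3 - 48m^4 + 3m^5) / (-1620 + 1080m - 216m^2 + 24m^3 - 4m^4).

(-378 - 9m + 30m^2 - 3m^3)/(180 + 4m^2)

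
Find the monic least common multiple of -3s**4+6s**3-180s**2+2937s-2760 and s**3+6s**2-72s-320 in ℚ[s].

s**6+12s**5+72s**4-219s**3-10386s**2-26280s+36800

By polynomial division,
  -3s**4+6s**3-180s**2+2937s-2760 = (-3s+24)(s**3+6s**2-72s-320) + (-540s**2+3705s+4920)
  s**3+6s**2-72s-320 = (-(1/540)s-463/19440)(-540s**2+3705s+4920) + ((32857/1296)s-32857/162)
  -540s**2+3705s+4920 = (-(699840/32857)s-797040/32857)((32857/1296)s-32857/162) + (0)
Last nonzero remainder: (32857/1296)s-32857/162. Dividing through by 32857/1296 gives the monic gcd s-8.
Then lcm(f, g) = f·g / gcd(f, g); expanding and making the result monic gives the answer.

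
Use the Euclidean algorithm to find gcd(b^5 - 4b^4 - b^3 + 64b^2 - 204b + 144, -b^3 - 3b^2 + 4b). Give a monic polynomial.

Repeated division with remainder:
  b^5 - 4b^4 - b^3 + 64b^2 - 204b + 144 = (-b^2 + 7b - 24)(-b^3 - 3b^2 + 4b) + (-36b^2 - 108b + 144)
  -b^3 - 3b^2 + 4b = ((1/36)b)(-36b^2 - 108b + 144) + (0)
Last nonzero remainder: -36b^2 - 108b + 144. Dividing through by -36 gives the monic gcd b^2 + 3b - 4.

b^2 + 3b - 4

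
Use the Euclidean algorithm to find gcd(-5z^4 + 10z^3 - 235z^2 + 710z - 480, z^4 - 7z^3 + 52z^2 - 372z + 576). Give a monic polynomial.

z^3 - z^2 + 46z - 96

Apply the Euclidean algorithm:
  -5z^4 + 10z^3 - 235z^2 + 710z - 480 = (-5)(z^4 - 7z^3 + 52z^2 - 372z + 576) + (-25z^3 + 25z^2 - 1150z + 2400)
  z^4 - 7z^3 + 52z^2 - 372z + 576 = (-(1/25)z + 6/25)(-25z^3 + 25z^2 - 1150z + 2400) + (0)
Last nonzero remainder: -25z^3 + 25z^2 - 1150z + 2400. Dividing through by -25 gives the monic gcd z^3 - z^2 + 46z - 96.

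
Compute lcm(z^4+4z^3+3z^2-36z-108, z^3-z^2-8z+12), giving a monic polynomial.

z^6-9z^4-32z^3+48z^2+288z-432

Euclidean algorithm in ℚ[z]:
  z^4+4z^3+3z^2-36z-108 = (z+5)(z^3-z^2-8z+12) + (16z^2-8z-168)
  z^3-z^2-8z+12 = ((1/16)z-1/32)(16z^2-8z-168) + ((9/4)z+27/4)
  16z^2-8z-168 = ((64/9)z-224/9)((9/4)z+27/4) + (0)
Last nonzero remainder: (9/4)z+27/4. Dividing through by 9/4 gives the monic gcd z+3.
Then lcm(f, g) = f·g / gcd(f, g); expanding and making the result monic gives the answer.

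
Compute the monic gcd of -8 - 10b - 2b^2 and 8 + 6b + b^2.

4 + b

Euclidean algorithm in ℚ[b]:
  -2b^2 - 10b - 8 = (-2)(b^2 + 6b + 8) + (2b + 8)
  b^2 + 6b + 8 = ((1/2)b + 1)(2b + 8) + (0)
Last nonzero remainder: 2b + 8. Dividing through by 2 gives the monic gcd b + 4.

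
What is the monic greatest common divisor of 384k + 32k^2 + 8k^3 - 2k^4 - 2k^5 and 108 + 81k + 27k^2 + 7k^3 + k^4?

Euclidean algorithm in ℚ[k]:
  -2k^5 - 2k^4 + 8k^3 + 32k^2 + 384k = (-2k + 12)(k^4 + 7k^3 + 27k^2 + 81k + 108) + (-22k^3 - 130k^2 - 372k - 1296)
  k^4 + 7k^3 + 27k^2 + 81k + 108 = (-(1/22)k - 6/121)(-22k^3 - 130k^2 - 372k - 1296) + ((441/121)k^2 + (441/121)k + 5292/121)
  -22k^3 - 130k^2 - 372k - 1296 = (-(2662/441)k - 1452/49)((441/121)k^2 + (441/121)k + 5292/121) + (0)
Last nonzero remainder: (441/121)k^2 + (441/121)k + 5292/121. Dividing through by 441/121 gives the monic gcd k^2 + k + 12.

12 + k + k^2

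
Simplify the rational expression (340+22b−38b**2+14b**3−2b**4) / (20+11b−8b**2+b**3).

Repeated division with remainder:
  −2b**4+14b**3−38b**2+22b+340 = (−2b−2)(b**3−8b**2+11b+20) + (−32b**2+84b+380)
  b**3−8b**2+11b+20 = (−(1/32)b+43/256)(−32b**2+84b+380) + ((561/64)b−2805/64)
  −32b**2+84b+380 = (−(2048/561)b−4864/561)((561/64)b−2805/64) + (0)
Last nonzero remainder: (561/64)b−2805/64. Dividing through by 561/64 gives the monic gcd b−5.
Cancel b−5 from numerator and denominator to get the reduced form.

(−68−18b+4b**2−2b**3)/(−4−3b+b**2)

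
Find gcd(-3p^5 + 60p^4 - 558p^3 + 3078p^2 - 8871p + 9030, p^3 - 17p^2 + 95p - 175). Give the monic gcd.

p^2 - 12p + 35

By polynomial division,
  -3p^5 + 60p^4 - 558p^3 + 3078p^2 - 8871p + 9030 = (-3p^2 + 9p - 120)(p^3 - 17p^2 + 95p - 175) + (-342p^2 + 4104p - 11970)
  p^3 - 17p^2 + 95p - 175 = (-(1/342)p + 5/342)(-342p^2 + 4104p - 11970) + (0)
Last nonzero remainder: -342p^2 + 4104p - 11970. Dividing through by -342 gives the monic gcd p^2 - 12p + 35.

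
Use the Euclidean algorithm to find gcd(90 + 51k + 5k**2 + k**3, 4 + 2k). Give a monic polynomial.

2 + k

Repeated division with remainder:
  k**3 + 5k**2 + 51k + 90 = ((1/2)k**2 + (3/2)k + 45/2)(2k + 4) + (0)
Last nonzero remainder: 2k + 4. Dividing through by 2 gives the monic gcd k + 2.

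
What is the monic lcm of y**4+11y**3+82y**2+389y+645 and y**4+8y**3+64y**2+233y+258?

Euclidean algorithm in ℚ[y]:
  y**4+11y**3+82y**2+389y+645 = (y**4+8y**3+64y**2+233y+258) + (3y**3+18y**2+156y+387)
  y**4+8y**3+64y**2+233y+258 = ((1/3)y+2/3)(3y**3+18y**2+156y+387) + (0)
Last nonzero remainder: 3y**3+18y**2+156y+387. Dividing through by 3 gives the monic gcd y**3+6y**2+52y+129.
Then lcm(f, g) = f·g / gcd(f, g); expanding and making the result monic gives the answer.

y**5+13y**4+104y**3+553y**2+1423y+1290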